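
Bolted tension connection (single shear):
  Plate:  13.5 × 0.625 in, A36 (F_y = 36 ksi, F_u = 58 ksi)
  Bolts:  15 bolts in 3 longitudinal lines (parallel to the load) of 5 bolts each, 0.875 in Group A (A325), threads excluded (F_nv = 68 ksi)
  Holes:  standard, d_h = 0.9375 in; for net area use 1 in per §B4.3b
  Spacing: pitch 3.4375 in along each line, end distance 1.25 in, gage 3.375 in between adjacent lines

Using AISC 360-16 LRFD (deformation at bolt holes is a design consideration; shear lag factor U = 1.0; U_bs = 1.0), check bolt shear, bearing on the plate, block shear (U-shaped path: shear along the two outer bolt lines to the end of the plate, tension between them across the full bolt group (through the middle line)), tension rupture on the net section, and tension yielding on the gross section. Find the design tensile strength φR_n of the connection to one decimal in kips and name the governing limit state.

273.4 kips (gross-section yield governs)

Bolt shear: A_b = π(0.875)²/4 = 0.60132 in². φR_n = 0.75 × 68 × 0.60132 × 15 × 1 = 460.0 kips.
Bearing (0.625 in plate, F_u = 58 ksi): end bolts L_c = 1.25 − 0.9375/2 = 0.78125, R_n = min(1.2×0.78125×0.625×58, 2.4×0.875×0.625×58) = 33.984 kips/bolt; interior L_c = 3.4375 − 0.9375 = 2.5, R_n = 76.125 kips/bolt. φR_n = 0.75 × (3×33.984 + 12×76.125) = 761.6 kips.
Block shear: shear path 2×[1.25+4×3.4375] = 2×15 in, A_gv = 18.75, A_nv = 2×(15 − 4.5×1)×0.625 = 13.125 in²; tension across gage: (6.75 − 2×1)×0.625 = 2.9688 in². R_n = min(0.6×58×13.125, 0.6×36×18.75) + 1.0×58×2.9688 = min(456.75, 405) + 172.19 = 577.19 kips. φR_n = 0.75 × 577.19 = 432.9 kips.
Tension rupture (net): A_n = (13.5 − 3×1)×0.625 = 6.5625 in² (U = 1.0, A_e = A_n). φR_n = 0.75 × 58 × 6.5625 = 285.5 kips.
Tension yield (gross): A_g = 13.5×0.625 = 8.4375 in². φR_n = 0.90 × 36 × 8.4375 = 273.4 kips.
Governing: min(460.0, 761.6, 432.9, 285.5, 273.4) = 273.4 kips → gross-section yield.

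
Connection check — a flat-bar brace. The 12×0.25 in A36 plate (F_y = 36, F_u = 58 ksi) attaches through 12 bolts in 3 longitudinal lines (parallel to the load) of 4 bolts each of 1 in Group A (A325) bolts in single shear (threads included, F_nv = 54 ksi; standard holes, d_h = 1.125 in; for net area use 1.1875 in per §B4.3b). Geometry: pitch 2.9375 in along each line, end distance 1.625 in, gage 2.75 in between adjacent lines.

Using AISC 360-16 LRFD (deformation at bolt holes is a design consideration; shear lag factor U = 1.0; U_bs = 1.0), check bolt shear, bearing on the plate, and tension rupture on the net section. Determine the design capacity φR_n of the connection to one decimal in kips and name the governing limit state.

91.8 kips (net-section rupture governs)

Bolt shear: A_b = π(1)²/4 = 0.7854 in². φR_n = 0.75 × 54 × 0.7854 × 12 × 1 = 381.7 kips.
Bearing (0.25 in plate, F_u = 58 ksi): end bolts L_c = 1.625 − 1.125/2 = 1.0625, R_n = min(1.2×1.0625×0.25×58, 2.4×1×0.25×58) = 18.488 kips/bolt; interior L_c = 2.9375 − 1.125 = 1.8125, R_n = 31.538 kips/bolt. φR_n = 0.75 × (3×18.488 + 9×31.538) = 254.5 kips.
Tension rupture (net): A_n = (12 − 3×1.1875)×0.25 = 2.1094 in² (U = 1.0, A_e = A_n). φR_n = 0.75 × 58 × 2.1094 = 91.8 kips.
Governing: min(381.7, 254.5, 91.8) = 91.8 kips → net-section rupture.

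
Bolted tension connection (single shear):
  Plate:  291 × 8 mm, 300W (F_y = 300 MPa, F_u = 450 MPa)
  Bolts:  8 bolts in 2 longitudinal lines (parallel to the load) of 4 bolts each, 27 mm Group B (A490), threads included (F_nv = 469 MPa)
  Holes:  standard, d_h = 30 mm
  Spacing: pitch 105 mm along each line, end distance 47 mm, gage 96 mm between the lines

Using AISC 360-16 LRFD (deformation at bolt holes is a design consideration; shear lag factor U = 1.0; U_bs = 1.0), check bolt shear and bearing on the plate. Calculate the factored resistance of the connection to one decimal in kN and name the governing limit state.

Bolt shear: A_b = π(27)²/4 = 572.56 mm². φR_n = 0.75 × 469 × 572.56 × 8 × 1 = 1611.2 kN.
Bearing (8 mm plate, F_u = 450 MPa): end bolts L_c = 47 − 30/2 = 32, R_n = min(1.2×32×8×450, 2.4×27×8×450) = 138.24 kN/bolt; interior L_c = 105 − 30 = 75, R_n = 233.28 kN/bolt. φR_n = 0.75 × (2×138.24 + 6×233.28) = 1257.1 kN.
Governing: min(1611.2, 1257.1) = 1257.1 kN → bearing.

1257.1 kN (bearing governs)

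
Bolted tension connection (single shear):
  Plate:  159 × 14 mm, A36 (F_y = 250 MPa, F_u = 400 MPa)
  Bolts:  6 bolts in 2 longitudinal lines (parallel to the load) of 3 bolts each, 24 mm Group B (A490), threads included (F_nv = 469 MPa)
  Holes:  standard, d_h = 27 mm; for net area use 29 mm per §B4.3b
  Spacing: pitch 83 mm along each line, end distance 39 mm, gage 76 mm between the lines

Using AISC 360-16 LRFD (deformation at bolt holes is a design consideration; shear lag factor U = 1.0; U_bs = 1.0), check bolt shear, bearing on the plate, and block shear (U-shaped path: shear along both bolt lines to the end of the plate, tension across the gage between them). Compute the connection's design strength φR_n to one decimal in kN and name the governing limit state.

843.2 kN (block shear governs)

Bolt shear: A_b = π(24)²/4 = 452.39 mm². φR_n = 0.75 × 469 × 452.39 × 6 × 1 = 954.8 kN.
Bearing (14 mm plate, F_u = 400 MPa): end bolts L_c = 39 − 27/2 = 25.5, R_n = min(1.2×25.5×14×400, 2.4×24×14×400) = 171.36 kN/bolt; interior L_c = 83 − 27 = 56, R_n = 322.56 kN/bolt. φR_n = 0.75 × (2×171.36 + 4×322.56) = 1224.7 kN.
Block shear: shear path 2×[39+2×83] = 2×205 mm, A_gv = 5740, A_nv = 2×(205 − 2.5×29)×14 = 3710 mm²; tension across gage: (76 − 1×29)×14 = 658 mm². R_n = min(0.6×400×3710, 0.6×250×5740) + 1.0×400×658 = min(890.4, 861) + 263.2 = 1124.2 kN. φR_n = 0.75 × 1124.2 = 843.2 kN.
Governing: min(954.8, 1224.7, 843.2) = 843.2 kN → block shear.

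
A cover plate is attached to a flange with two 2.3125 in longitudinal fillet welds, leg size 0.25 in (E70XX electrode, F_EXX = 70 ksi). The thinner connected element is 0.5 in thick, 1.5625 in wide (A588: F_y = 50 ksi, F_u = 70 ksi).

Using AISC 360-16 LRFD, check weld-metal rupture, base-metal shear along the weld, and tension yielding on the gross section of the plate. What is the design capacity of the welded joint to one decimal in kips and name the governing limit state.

Weld metal: throat = 0.707×0.25 = 0.17675 in, L = 2×2.3125 = 4.625 in. φR_n = 0.75 × 0.6 × 70 × 0.17675 × 4.625 = 25.8 kips.
Base metal shear (0.5 in plate): yield φR_n = 1.0×0.6×50×0.5×4.625 = 69.4 kips; rupture φR_n = 0.75×0.6×70×0.5×4.625 = 72.8 kips; take 69.4 kips (yield).
Tension yield (gross): A_g = 1.5625×0.5 = 0.78125 in². φR_n = 0.90 × 50 × 0.78125 = 35.2 kips.
Governing: min(25.8, 69.4, 35.2) = 25.8 kips → weld metal.

25.8 kips (weld metal governs)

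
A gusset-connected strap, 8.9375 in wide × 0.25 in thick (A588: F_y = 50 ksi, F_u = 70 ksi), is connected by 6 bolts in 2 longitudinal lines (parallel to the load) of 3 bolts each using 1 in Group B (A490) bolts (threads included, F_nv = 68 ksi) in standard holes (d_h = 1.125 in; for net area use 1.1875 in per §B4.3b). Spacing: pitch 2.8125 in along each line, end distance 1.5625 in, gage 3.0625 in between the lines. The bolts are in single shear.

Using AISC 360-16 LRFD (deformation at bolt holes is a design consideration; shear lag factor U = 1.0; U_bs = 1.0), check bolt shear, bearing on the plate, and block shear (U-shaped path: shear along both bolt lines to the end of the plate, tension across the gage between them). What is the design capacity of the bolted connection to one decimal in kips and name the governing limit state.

Bolt shear: A_b = π(1)²/4 = 0.7854 in². φR_n = 0.75 × 68 × 0.7854 × 6 × 1 = 240.3 kips.
Bearing (0.25 in plate, F_u = 70 ksi): end bolts L_c = 1.5625 − 1.125/2 = 1, R_n = min(1.2×1×0.25×70, 2.4×1×0.25×70) = 21 kips/bolt; interior L_c = 2.8125 − 1.125 = 1.6875, R_n = 35.438 kips/bolt. φR_n = 0.75 × (2×21 + 4×35.438) = 137.8 kips.
Block shear: shear path 2×[1.5625+2×2.8125] = 2×7.1875 in, A_gv = 3.5938, A_nv = 2×(7.1875 − 2.5×1.1875)×0.25 = 2.1094 in²; tension across gage: (3.0625 − 1×1.1875)×0.25 = 0.46875 in². R_n = min(0.6×70×2.1094, 0.6×50×3.5938) + 1.0×70×0.46875 = min(88.595, 107.81) + 32.813 = 121.41 kips. φR_n = 0.75 × 121.41 = 91.1 kips.
Governing: min(240.3, 137.8, 91.1) = 91.1 kips → block shear.

91.1 kips (block shear governs)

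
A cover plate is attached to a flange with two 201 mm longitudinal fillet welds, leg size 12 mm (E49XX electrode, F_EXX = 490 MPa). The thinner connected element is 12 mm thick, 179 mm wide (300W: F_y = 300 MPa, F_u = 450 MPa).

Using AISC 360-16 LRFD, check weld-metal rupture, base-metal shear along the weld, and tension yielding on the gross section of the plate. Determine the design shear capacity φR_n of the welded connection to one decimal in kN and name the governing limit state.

Weld metal: throat = 0.707×12 = 8.484 mm, L = 2×201 = 402 mm. φR_n = 0.75 × 0.6 × 490 × 8.484 × 402 = 752.0 kN.
Base metal shear (12 mm plate): yield φR_n = 1.0×0.6×300×12×402 = 868.3 kN; rupture φR_n = 0.75×0.6×450×12×402 = 976.9 kN; take 868.3 kN (yield).
Tension yield (gross): A_g = 179×12 = 2148 mm². φR_n = 0.90 × 300 × 2148 = 580.0 kN.
Governing: min(752.0, 868.3, 580.0) = 580.0 kN → gross-section yield.

580.0 kN (gross-section yield governs)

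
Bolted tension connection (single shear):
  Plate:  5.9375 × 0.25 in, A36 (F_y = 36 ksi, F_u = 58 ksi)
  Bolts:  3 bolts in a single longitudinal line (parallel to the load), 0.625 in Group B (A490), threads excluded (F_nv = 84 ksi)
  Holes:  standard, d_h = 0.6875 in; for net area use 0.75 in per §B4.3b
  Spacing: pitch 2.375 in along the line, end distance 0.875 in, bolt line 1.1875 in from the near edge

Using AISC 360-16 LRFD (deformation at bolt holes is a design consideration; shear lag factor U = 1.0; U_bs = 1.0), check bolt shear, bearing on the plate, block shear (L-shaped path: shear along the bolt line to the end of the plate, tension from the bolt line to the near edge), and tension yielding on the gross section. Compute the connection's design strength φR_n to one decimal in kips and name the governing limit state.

Bolt shear: A_b = π(0.625)²/4 = 0.3068 in². φR_n = 0.75 × 84 × 0.3068 × 3 × 1 = 58.0 kips.
Bearing (0.25 in plate, F_u = 58 ksi): end bolts L_c = 0.875 − 0.6875/2 = 0.53125, R_n = min(1.2×0.53125×0.25×58, 2.4×0.625×0.25×58) = 9.2438 kips/bolt; interior L_c = 2.375 − 0.6875 = 1.6875, R_n = 21.75 kips/bolt. φR_n = 0.75 × (1×9.2438 + 2×21.75) = 39.6 kips.
Block shear: shear path 1×[0.875+2×2.375] = 1×5.625 in, A_gv = 1.4063, A_nv = 1×(5.625 − 2.5×0.75)×0.25 = 0.9375 in²; tension to near edge: (1.1875 − 0.5×0.75)×0.25 = 0.20313 in². R_n = min(0.6×58×0.9375, 0.6×36×1.4063) + 1.0×58×0.20313 = min(32.625, 30.376) + 11.782 = 42.158 kips. φR_n = 0.75 × 42.158 = 31.6 kips.
Tension yield (gross): A_g = 5.9375×0.25 = 1.4844 in². φR_n = 0.90 × 36 × 1.4844 = 48.1 kips.
Governing: min(58.0, 39.6, 31.6, 48.1) = 31.6 kips → block shear.

31.6 kips (block shear governs)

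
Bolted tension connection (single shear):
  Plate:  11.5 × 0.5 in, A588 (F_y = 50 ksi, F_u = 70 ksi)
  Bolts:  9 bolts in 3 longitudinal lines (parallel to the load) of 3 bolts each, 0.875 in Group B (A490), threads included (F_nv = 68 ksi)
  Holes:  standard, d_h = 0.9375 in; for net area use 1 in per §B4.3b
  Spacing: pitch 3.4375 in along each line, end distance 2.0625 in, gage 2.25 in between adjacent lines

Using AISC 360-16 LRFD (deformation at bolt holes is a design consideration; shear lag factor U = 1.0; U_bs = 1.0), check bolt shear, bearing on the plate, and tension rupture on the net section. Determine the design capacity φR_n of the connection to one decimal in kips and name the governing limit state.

223.1 kips (net-section rupture governs)

Bolt shear: A_b = π(0.875)²/4 = 0.60132 in². φR_n = 0.75 × 68 × 0.60132 × 9 × 1 = 276.0 kips.
Bearing (0.5 in plate, F_u = 70 ksi): end bolts L_c = 2.0625 − 0.9375/2 = 1.59375, R_n = min(1.2×1.59375×0.5×70, 2.4×0.875×0.5×70) = 66.938 kips/bolt; interior L_c = 3.4375 − 0.9375 = 2.5, R_n = 73.5 kips/bolt. φR_n = 0.75 × (3×66.938 + 6×73.5) = 481.4 kips.
Tension rupture (net): A_n = (11.5 − 3×1)×0.5 = 4.25 in² (U = 1.0, A_e = A_n). φR_n = 0.75 × 70 × 4.25 = 223.1 kips.
Governing: min(276.0, 481.4, 223.1) = 223.1 kips → net-section rupture.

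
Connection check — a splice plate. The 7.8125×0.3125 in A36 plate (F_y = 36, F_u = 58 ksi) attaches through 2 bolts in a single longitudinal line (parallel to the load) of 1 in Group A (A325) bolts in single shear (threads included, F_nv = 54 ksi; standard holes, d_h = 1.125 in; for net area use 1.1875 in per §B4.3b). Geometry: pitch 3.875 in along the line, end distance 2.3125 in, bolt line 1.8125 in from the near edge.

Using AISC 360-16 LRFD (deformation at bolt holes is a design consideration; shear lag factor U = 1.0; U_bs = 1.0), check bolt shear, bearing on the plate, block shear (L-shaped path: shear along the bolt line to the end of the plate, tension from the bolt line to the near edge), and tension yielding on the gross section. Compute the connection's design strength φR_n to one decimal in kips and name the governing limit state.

Bolt shear: A_b = π(1)²/4 = 0.7854 in². φR_n = 0.75 × 54 × 0.7854 × 2 × 1 = 63.6 kips.
Bearing (0.3125 in plate, F_u = 58 ksi): end bolts L_c = 2.3125 − 1.125/2 = 1.75, R_n = min(1.2×1.75×0.3125×58, 2.4×1×0.3125×58) = 38.063 kips/bolt; interior L_c = 3.875 − 1.125 = 2.75, R_n = 43.5 kips/bolt. φR_n = 0.75 × (1×38.063 + 1×43.5) = 61.2 kips.
Block shear: shear path 1×[2.3125+1×3.875] = 1×6.1875 in, A_gv = 1.9336, A_nv = 1×(6.1875 − 1.5×1.1875)×0.3125 = 1.377 in²; tension to near edge: (1.8125 − 0.5×1.1875)×0.3125 = 0.38086 in². R_n = min(0.6×58×1.377, 0.6×36×1.9336) + 1.0×58×0.38086 = min(47.92, 41.766) + 22.09 = 63.856 kips. φR_n = 0.75 × 63.856 = 47.9 kips.
Tension yield (gross): A_g = 7.8125×0.3125 = 2.4414 in². φR_n = 0.90 × 36 × 2.4414 = 79.1 kips.
Governing: min(63.6, 61.2, 47.9, 79.1) = 47.9 kips → block shear.

47.9 kips (block shear governs)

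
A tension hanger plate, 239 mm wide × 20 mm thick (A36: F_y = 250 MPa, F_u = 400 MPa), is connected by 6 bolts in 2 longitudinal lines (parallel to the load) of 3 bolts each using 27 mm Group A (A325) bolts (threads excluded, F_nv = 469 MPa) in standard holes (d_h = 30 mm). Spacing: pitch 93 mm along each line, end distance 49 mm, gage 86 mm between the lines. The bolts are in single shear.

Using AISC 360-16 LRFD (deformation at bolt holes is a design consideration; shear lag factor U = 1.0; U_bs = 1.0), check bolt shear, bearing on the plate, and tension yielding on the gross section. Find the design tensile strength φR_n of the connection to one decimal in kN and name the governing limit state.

Bolt shear: A_b = π(27)²/4 = 572.56 mm². φR_n = 0.75 × 469 × 572.56 × 6 × 1 = 1208.4 kN.
Bearing (20 mm plate, F_u = 400 MPa): end bolts L_c = 49 − 30/2 = 34, R_n = min(1.2×34×20×400, 2.4×27×20×400) = 326.4 kN/bolt; interior L_c = 93 − 30 = 63, R_n = 518.4 kN/bolt. φR_n = 0.75 × (2×326.4 + 4×518.4) = 2044.8 kN.
Tension yield (gross): A_g = 239×20 = 4780 mm². φR_n = 0.90 × 250 × 4780 = 1075.5 kN.
Governing: min(1208.4, 2044.8, 1075.5) = 1075.5 kN → gross-section yield.

1075.5 kN (gross-section yield governs)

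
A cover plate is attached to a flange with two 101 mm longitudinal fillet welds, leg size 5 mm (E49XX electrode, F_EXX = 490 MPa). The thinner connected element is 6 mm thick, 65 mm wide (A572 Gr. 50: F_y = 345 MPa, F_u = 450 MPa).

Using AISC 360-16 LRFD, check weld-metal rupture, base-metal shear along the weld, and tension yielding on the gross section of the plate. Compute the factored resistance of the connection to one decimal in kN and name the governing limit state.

121.1 kN (gross-section yield governs)

Weld metal: throat = 0.707×5 = 3.535 mm, L = 2×101 = 202 mm. φR_n = 0.75 × 0.6 × 490 × 3.535 × 202 = 157.5 kN.
Base metal shear (6 mm plate): yield φR_n = 1.0×0.6×345×6×202 = 250.9 kN; rupture φR_n = 0.75×0.6×450×6×202 = 245.4 kN; take 245.4 kN (rupture).
Tension yield (gross): A_g = 65×6 = 390 mm². φR_n = 0.90 × 345 × 390 = 121.1 kN.
Governing: min(157.5, 245.4, 121.1) = 121.1 kN → gross-section yield.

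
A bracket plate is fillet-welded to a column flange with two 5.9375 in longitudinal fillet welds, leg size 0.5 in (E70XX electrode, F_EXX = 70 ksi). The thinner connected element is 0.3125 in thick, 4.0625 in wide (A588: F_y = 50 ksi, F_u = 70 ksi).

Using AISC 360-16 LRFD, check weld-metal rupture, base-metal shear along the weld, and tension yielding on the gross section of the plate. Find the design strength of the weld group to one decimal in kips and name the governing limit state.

Weld metal: throat = 0.707×0.5 = 0.3535 in, L = 2×5.9375 = 11.875 in. φR_n = 0.75 × 0.6 × 70 × 0.3535 × 11.875 = 132.2 kips.
Base metal shear (0.3125 in plate): yield φR_n = 1.0×0.6×50×0.3125×11.875 = 111.3 kips; rupture φR_n = 0.75×0.6×70×0.3125×11.875 = 116.9 kips; take 111.3 kips (yield).
Tension yield (gross): A_g = 4.0625×0.3125 = 1.2695 in². φR_n = 0.90 × 50 × 1.2695 = 57.1 kips.
Governing: min(132.2, 111.3, 57.1) = 57.1 kips → gross-section yield.

57.1 kips (gross-section yield governs)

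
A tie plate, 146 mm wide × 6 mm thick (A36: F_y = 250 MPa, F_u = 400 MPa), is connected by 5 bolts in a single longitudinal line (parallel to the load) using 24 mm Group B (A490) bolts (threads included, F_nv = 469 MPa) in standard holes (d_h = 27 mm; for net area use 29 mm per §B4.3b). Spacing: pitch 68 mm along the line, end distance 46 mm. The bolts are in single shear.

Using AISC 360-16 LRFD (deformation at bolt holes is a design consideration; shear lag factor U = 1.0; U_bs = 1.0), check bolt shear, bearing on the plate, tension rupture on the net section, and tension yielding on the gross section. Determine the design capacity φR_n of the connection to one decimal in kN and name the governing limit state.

197.1 kN (gross-section yield governs)

Bolt shear: A_b = π(24)²/4 = 452.39 mm². φR_n = 0.75 × 469 × 452.39 × 5 × 1 = 795.6 kN.
Bearing (6 mm plate, F_u = 400 MPa): end bolts L_c = 46 − 27/2 = 32.5, R_n = min(1.2×32.5×6×400, 2.4×24×6×400) = 93.6 kN/bolt; interior L_c = 68 − 27 = 41, R_n = 118.08 kN/bolt. φR_n = 0.75 × (1×93.6 + 4×118.08) = 424.4 kN.
Tension rupture (net): A_n = (146 − 1×29)×6 = 702 mm² (U = 1.0, A_e = A_n). φR_n = 0.75 × 400 × 702 = 210.6 kN.
Tension yield (gross): A_g = 146×6 = 876 mm². φR_n = 0.90 × 250 × 876 = 197.1 kN.
Governing: min(795.6, 424.4, 210.6, 197.1) = 197.1 kN → gross-section yield.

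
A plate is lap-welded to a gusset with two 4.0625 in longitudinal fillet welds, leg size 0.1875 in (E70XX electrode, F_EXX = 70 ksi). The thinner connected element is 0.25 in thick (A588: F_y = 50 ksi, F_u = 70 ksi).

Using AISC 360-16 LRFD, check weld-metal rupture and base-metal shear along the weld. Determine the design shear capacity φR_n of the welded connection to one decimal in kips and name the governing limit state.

Weld metal: throat = 0.707×0.1875 = 0.13256 in, L = 2×4.0625 = 8.125 in. φR_n = 0.75 × 0.6 × 70 × 0.13256 × 8.125 = 33.9 kips.
Base metal shear (0.25 in plate): yield φR_n = 1.0×0.6×50×0.25×8.125 = 60.9 kips; rupture φR_n = 0.75×0.6×70×0.25×8.125 = 64.0 kips; take 60.9 kips (yield).
Governing: min(33.9, 60.9) = 33.9 kips → weld metal.

33.9 kips (weld metal governs)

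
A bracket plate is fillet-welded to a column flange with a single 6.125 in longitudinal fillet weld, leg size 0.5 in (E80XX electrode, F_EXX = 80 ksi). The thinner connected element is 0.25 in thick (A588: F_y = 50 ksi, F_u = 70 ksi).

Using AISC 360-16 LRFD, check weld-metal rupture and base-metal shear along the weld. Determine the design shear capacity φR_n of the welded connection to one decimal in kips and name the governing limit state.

Weld metal: throat = 0.707×0.5 = 0.3535 in, L = 6.125 in. φR_n = 0.75 × 0.6 × 80 × 0.3535 × 6.125 = 77.9 kips.
Base metal shear (0.25 in plate): yield φR_n = 1.0×0.6×50×0.25×6.125 = 45.9 kips; rupture φR_n = 0.75×0.6×70×0.25×6.125 = 48.2 kips; take 45.9 kips (yield).
Governing: min(77.9, 45.9) = 45.9 kips → base-metal shear.

45.9 kips (base-metal shear governs)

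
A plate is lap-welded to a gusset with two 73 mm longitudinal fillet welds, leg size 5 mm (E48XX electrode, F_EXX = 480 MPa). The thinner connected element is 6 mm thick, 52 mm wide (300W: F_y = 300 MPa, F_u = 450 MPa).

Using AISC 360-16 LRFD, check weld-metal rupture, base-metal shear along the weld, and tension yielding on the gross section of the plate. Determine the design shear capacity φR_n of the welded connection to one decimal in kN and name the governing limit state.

Weld metal: throat = 0.707×5 = 3.535 mm, L = 2×73 = 146 mm. φR_n = 0.75 × 0.6 × 480 × 3.535 × 146 = 111.5 kN.
Base metal shear (6 mm plate): yield φR_n = 1.0×0.6×300×6×146 = 157.7 kN; rupture φR_n = 0.75×0.6×450×6×146 = 177.4 kN; take 157.7 kN (yield).
Tension yield (gross): A_g = 52×6 = 312 mm². φR_n = 0.90 × 300 × 312 = 84.2 kN.
Governing: min(111.5, 157.7, 84.2) = 84.2 kN → gross-section yield.

84.2 kN (gross-section yield governs)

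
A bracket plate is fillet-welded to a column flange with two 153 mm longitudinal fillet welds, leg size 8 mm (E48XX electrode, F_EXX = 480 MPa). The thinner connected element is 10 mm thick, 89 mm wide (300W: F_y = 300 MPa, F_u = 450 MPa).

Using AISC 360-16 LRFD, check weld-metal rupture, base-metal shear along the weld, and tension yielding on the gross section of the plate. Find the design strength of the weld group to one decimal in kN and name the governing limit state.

240.3 kN (gross-section yield governs)

Weld metal: throat = 0.707×8 = 5.656 mm, L = 2×153 = 306 mm. φR_n = 0.75 × 0.6 × 480 × 5.656 × 306 = 373.8 kN.
Base metal shear (10 mm plate): yield φR_n = 1.0×0.6×300×10×306 = 550.8 kN; rupture φR_n = 0.75×0.6×450×10×306 = 619.7 kN; take 550.8 kN (yield).
Tension yield (gross): A_g = 89×10 = 890 mm². φR_n = 0.90 × 300 × 890 = 240.3 kN.
Governing: min(373.8, 550.8, 240.3) = 240.3 kN → gross-section yield.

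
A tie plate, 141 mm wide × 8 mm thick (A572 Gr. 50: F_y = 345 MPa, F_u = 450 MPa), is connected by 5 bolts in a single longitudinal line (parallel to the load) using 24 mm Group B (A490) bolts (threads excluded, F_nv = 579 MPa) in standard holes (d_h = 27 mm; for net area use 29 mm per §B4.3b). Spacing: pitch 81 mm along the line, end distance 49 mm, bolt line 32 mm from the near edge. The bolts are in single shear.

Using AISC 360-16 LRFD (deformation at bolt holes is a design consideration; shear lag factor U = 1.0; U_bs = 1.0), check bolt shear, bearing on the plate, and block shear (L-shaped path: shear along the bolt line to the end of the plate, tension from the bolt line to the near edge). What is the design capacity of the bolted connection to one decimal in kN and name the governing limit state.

Bolt shear: A_b = π(24)²/4 = 452.39 mm². φR_n = 0.75 × 579 × 452.39 × 5 × 1 = 982.3 kN.
Bearing (8 mm plate, F_u = 450 MPa): end bolts L_c = 49 − 27/2 = 35.5, R_n = min(1.2×35.5×8×450, 2.4×24×8×450) = 153.36 kN/bolt; interior L_c = 81 − 27 = 54, R_n = 207.36 kN/bolt. φR_n = 0.75 × (1×153.36 + 4×207.36) = 737.1 kN.
Block shear: shear path 1×[49+4×81] = 1×373 mm, A_gv = 2984, A_nv = 1×(373 − 4.5×29)×8 = 1940 mm²; tension to near edge: (32 − 0.5×29)×8 = 140 mm². R_n = min(0.6×450×1940, 0.6×345×2984) + 1.0×450×140 = min(523.8, 617.69) + 63 = 586.8 kN. φR_n = 0.75 × 586.8 = 440.1 kN.
Governing: min(982.3, 737.1, 440.1) = 440.1 kN → block shear.

440.1 kN (block shear governs)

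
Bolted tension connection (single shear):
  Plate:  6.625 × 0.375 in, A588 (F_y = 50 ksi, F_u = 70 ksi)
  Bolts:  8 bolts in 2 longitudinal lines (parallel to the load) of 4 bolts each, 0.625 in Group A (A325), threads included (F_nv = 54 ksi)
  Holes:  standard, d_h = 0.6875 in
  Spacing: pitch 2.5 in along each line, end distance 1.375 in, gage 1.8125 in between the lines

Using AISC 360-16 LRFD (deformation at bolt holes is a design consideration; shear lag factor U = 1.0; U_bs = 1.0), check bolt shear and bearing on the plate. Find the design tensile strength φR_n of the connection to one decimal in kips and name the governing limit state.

99.4 kips (bolt shear governs)

Bolt shear: A_b = π(0.625)²/4 = 0.3068 in². φR_n = 0.75 × 54 × 0.3068 × 8 × 1 = 99.4 kips.
Bearing (0.375 in plate, F_u = 70 ksi): end bolts L_c = 1.375 − 0.6875/2 = 1.03125, R_n = min(1.2×1.03125×0.375×70, 2.4×0.625×0.375×70) = 32.484 kips/bolt; interior L_c = 2.5 − 0.6875 = 1.8125, R_n = 39.375 kips/bolt. φR_n = 0.75 × (2×32.484 + 6×39.375) = 225.9 kips.
Governing: min(99.4, 225.9) = 99.4 kips → bolt shear.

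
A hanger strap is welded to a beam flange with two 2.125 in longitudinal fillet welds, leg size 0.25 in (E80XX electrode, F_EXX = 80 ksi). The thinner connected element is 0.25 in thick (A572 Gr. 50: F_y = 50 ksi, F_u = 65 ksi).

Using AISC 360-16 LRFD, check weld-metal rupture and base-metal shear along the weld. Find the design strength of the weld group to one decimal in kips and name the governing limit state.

27.0 kips (weld metal governs)

Weld metal: throat = 0.707×0.25 = 0.17675 in, L = 2×2.125 = 4.25 in. φR_n = 0.75 × 0.6 × 80 × 0.17675 × 4.25 = 27.0 kips.
Base metal shear (0.25 in plate): yield φR_n = 1.0×0.6×50×0.25×4.25 = 31.9 kips; rupture φR_n = 0.75×0.6×65×0.25×4.25 = 31.1 kips; take 31.1 kips (rupture).
Governing: min(27.0, 31.1) = 27.0 kips → weld metal.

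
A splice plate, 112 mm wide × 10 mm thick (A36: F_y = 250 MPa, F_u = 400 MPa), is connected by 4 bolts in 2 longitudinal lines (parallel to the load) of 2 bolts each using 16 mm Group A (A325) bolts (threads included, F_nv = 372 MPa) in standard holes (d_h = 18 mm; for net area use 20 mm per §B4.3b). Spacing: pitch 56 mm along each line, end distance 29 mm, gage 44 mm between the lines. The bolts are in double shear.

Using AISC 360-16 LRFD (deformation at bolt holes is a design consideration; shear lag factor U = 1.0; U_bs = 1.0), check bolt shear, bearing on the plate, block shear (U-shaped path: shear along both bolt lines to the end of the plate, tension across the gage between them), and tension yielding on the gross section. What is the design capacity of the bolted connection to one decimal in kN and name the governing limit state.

Bolt shear: A_b = π(16)²/4 = 201.06 mm². φR_n = 0.75 × 372 × 201.06 × 4 × 2 = 448.8 kN.
Bearing (10 mm plate, F_u = 400 MPa): end bolts L_c = 29 − 18/2 = 20, R_n = min(1.2×20×10×400, 2.4×16×10×400) = 96 kN/bolt; interior L_c = 56 − 18 = 38, R_n = 153.6 kN/bolt. φR_n = 0.75 × (2×96 + 2×153.6) = 374.4 kN.
Block shear: shear path 2×[29+1×56] = 2×85 mm, A_gv = 1700, A_nv = 2×(85 − 1.5×20)×10 = 1100 mm²; tension across gage: (44 − 1×20)×10 = 240 mm². R_n = min(0.6×400×1100, 0.6×250×1700) + 1.0×400×240 = min(264, 255) + 96 = 351 kN. φR_n = 0.75 × 351 = 263.3 kN.
Tension yield (gross): A_g = 112×10 = 1120 mm². φR_n = 0.90 × 250 × 1120 = 252.0 kN.
Governing: min(448.8, 374.4, 263.3, 252.0) = 252.0 kN → gross-section yield.

252.0 kN (gross-section yield governs)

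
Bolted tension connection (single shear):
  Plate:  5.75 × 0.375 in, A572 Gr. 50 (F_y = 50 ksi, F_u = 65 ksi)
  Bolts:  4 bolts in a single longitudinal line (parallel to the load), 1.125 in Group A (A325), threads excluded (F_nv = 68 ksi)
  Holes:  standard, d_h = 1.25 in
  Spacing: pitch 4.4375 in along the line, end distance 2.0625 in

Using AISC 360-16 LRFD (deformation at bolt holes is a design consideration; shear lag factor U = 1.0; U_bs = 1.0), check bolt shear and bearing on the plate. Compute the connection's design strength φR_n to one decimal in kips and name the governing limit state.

179.6 kips (bearing governs)

Bolt shear: A_b = π(1.125)²/4 = 0.99402 in². φR_n = 0.75 × 68 × 0.99402 × 4 × 1 = 202.8 kips.
Bearing (0.375 in plate, F_u = 65 ksi): end bolts L_c = 2.0625 − 1.25/2 = 1.4375, R_n = min(1.2×1.4375×0.375×65, 2.4×1.125×0.375×65) = 42.047 kips/bolt; interior L_c = 4.4375 − 1.25 = 3.1875, R_n = 65.813 kips/bolt. φR_n = 0.75 × (1×42.047 + 3×65.813) = 179.6 kips.
Governing: min(202.8, 179.6) = 179.6 kips → bearing.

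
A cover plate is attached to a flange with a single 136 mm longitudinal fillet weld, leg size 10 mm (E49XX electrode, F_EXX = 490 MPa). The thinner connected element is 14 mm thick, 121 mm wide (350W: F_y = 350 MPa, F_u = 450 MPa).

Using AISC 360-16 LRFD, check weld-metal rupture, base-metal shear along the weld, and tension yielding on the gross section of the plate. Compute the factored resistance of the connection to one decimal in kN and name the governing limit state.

Weld metal: throat = 0.707×10 = 7.07 mm, L = 136 mm. φR_n = 0.75 × 0.6 × 490 × 7.07 × 136 = 212.0 kN.
Base metal shear (14 mm plate): yield φR_n = 1.0×0.6×350×14×136 = 399.8 kN; rupture φR_n = 0.75×0.6×450×14×136 = 385.6 kN; take 385.6 kN (rupture).
Tension yield (gross): A_g = 121×14 = 1694 mm². φR_n = 0.90 × 350 × 1694 = 533.6 kN.
Governing: min(212.0, 385.6, 533.6) = 212.0 kN → weld metal.

212.0 kN (weld metal governs)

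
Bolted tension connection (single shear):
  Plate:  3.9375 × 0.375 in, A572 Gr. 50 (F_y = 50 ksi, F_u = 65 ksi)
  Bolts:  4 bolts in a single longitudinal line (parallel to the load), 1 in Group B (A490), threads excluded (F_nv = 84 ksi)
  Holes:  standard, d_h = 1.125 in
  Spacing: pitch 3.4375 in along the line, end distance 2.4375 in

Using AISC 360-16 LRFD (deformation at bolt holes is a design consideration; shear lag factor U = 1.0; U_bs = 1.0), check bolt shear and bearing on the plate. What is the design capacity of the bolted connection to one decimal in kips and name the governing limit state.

Bolt shear: A_b = π(1)²/4 = 0.7854 in². φR_n = 0.75 × 84 × 0.7854 × 4 × 1 = 197.9 kips.
Bearing (0.375 in plate, F_u = 65 ksi): end bolts L_c = 2.4375 − 1.125/2 = 1.875, R_n = min(1.2×1.875×0.375×65, 2.4×1×0.375×65) = 54.844 kips/bolt; interior L_c = 3.4375 − 1.125 = 2.3125, R_n = 58.5 kips/bolt. φR_n = 0.75 × (1×54.844 + 3×58.5) = 172.8 kips.
Governing: min(197.9, 172.8) = 172.8 kips → bearing.

172.8 kips (bearing governs)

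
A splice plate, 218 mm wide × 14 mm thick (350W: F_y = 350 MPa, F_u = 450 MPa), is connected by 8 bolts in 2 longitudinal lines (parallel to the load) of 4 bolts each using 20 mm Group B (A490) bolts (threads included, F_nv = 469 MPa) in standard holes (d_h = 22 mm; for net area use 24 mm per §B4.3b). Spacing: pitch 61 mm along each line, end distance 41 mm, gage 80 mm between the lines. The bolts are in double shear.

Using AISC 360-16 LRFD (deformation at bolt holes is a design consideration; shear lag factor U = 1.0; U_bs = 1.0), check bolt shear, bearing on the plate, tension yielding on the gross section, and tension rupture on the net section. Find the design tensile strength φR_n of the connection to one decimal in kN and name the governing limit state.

803.3 kN (net-section rupture governs)

Bolt shear: A_b = π(20)²/4 = 314.16 mm². φR_n = 0.75 × 469 × 314.16 × 8 × 2 = 1768.1 kN.
Bearing (14 mm plate, F_u = 450 MPa): end bolts L_c = 41 − 22/2 = 30, R_n = min(1.2×30×14×450, 2.4×20×14×450) = 226.8 kN/bolt; interior L_c = 61 − 22 = 39, R_n = 294.84 kN/bolt. φR_n = 0.75 × (2×226.8 + 6×294.84) = 1667.0 kN.
Tension yield (gross): A_g = 218×14 = 3052 mm². φR_n = 0.90 × 350 × 3052 = 961.4 kN.
Tension rupture (net): A_n = (218 − 2×24)×14 = 2380 mm² (U = 1.0, A_e = A_n). φR_n = 0.75 × 450 × 2380 = 803.3 kN.
Governing: min(1768.1, 1667.0, 961.4, 803.3) = 803.3 kN → net-section rupture.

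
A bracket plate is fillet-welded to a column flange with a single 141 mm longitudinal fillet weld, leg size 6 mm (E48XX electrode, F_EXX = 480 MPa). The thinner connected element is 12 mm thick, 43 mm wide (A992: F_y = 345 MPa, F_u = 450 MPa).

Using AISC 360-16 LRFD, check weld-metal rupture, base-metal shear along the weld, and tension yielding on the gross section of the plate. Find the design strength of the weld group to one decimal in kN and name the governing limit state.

129.2 kN (weld metal governs)

Weld metal: throat = 0.707×6 = 4.242 mm, L = 141 mm. φR_n = 0.75 × 0.6 × 480 × 4.242 × 141 = 129.2 kN.
Base metal shear (12 mm plate): yield φR_n = 1.0×0.6×345×12×141 = 350.2 kN; rupture φR_n = 0.75×0.6×450×12×141 = 342.6 kN; take 342.6 kN (rupture).
Tension yield (gross): A_g = 43×12 = 516 mm². φR_n = 0.90 × 345 × 516 = 160.2 kN.
Governing: min(129.2, 342.6, 160.2) = 129.2 kN → weld metal.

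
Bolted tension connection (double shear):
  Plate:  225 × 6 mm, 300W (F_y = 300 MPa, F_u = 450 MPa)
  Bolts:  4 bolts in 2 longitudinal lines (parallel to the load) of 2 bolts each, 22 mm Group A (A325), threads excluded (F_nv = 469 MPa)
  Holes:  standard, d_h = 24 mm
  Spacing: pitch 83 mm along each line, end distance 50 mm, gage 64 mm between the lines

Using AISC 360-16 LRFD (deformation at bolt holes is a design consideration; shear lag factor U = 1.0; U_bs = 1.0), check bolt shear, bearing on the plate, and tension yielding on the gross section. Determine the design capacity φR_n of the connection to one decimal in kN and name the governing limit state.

364.5 kN (gross-section yield governs)

Bolt shear: A_b = π(22)²/4 = 380.13 mm². φR_n = 0.75 × 469 × 380.13 × 4 × 2 = 1069.7 kN.
Bearing (6 mm plate, F_u = 450 MPa): end bolts L_c = 50 − 24/2 = 38, R_n = min(1.2×38×6×450, 2.4×22×6×450) = 123.12 kN/bolt; interior L_c = 83 − 24 = 59, R_n = 142.56 kN/bolt. φR_n = 0.75 × (2×123.12 + 2×142.56) = 398.5 kN.
Tension yield (gross): A_g = 225×6 = 1350 mm². φR_n = 0.90 × 300 × 1350 = 364.5 kN.
Governing: min(1069.7, 398.5, 364.5) = 364.5 kN → gross-section yield.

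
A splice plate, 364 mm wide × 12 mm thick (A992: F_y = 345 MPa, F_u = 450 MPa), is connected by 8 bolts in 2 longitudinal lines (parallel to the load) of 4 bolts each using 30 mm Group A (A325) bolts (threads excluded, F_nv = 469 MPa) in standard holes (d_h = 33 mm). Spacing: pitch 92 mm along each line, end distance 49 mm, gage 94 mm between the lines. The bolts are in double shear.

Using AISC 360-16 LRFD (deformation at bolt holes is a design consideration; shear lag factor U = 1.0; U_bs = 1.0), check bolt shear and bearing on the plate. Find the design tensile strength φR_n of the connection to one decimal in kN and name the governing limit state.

Bolt shear: A_b = π(30)²/4 = 706.86 mm². φR_n = 0.75 × 469 × 706.86 × 8 × 2 = 3978.2 kN.
Bearing (12 mm plate, F_u = 450 MPa): end bolts L_c = 49 − 33/2 = 32.5, R_n = min(1.2×32.5×12×450, 2.4×30×12×450) = 210.6 kN/bolt; interior L_c = 92 − 33 = 59, R_n = 382.32 kN/bolt. φR_n = 0.75 × (2×210.6 + 6×382.32) = 2036.3 kN.
Governing: min(3978.2, 2036.3) = 2036.3 kN → bearing.

2036.3 kN (bearing governs)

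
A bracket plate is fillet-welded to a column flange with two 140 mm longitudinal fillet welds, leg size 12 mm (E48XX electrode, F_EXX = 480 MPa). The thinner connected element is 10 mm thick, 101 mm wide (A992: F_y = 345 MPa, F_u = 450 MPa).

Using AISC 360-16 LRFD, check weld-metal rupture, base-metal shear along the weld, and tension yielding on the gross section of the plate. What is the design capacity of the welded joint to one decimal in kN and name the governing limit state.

313.6 kN (gross-section yield governs)

Weld metal: throat = 0.707×12 = 8.484 mm, L = 2×140 = 280 mm. φR_n = 0.75 × 0.6 × 480 × 8.484 × 280 = 513.1 kN.
Base metal shear (10 mm plate): yield φR_n = 1.0×0.6×345×10×280 = 579.6 kN; rupture φR_n = 0.75×0.6×450×10×280 = 567.0 kN; take 567.0 kN (rupture).
Tension yield (gross): A_g = 101×10 = 1010 mm². φR_n = 0.90 × 345 × 1010 = 313.6 kN.
Governing: min(513.1, 567.0, 313.6) = 313.6 kN → gross-section yield.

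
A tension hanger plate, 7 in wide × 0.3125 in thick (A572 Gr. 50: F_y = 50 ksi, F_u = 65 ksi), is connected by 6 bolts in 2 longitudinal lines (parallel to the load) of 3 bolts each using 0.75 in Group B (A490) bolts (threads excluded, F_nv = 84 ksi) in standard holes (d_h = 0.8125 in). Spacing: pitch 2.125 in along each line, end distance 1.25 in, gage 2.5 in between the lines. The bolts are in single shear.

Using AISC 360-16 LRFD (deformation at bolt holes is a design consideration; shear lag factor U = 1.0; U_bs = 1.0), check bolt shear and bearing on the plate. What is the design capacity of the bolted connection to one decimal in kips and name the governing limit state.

Bolt shear: A_b = π(0.75)²/4 = 0.44179 in². φR_n = 0.75 × 84 × 0.44179 × 6 × 1 = 167.0 kips.
Bearing (0.3125 in plate, F_u = 65 ksi): end bolts L_c = 1.25 − 0.8125/2 = 0.84375, R_n = min(1.2×0.84375×0.3125×65, 2.4×0.75×0.3125×65) = 20.566 kips/bolt; interior L_c = 2.125 − 0.8125 = 1.3125, R_n = 31.992 kips/bolt. φR_n = 0.75 × (2×20.566 + 4×31.992) = 126.8 kips.
Governing: min(167.0, 126.8) = 126.8 kips → bearing.

126.8 kips (bearing governs)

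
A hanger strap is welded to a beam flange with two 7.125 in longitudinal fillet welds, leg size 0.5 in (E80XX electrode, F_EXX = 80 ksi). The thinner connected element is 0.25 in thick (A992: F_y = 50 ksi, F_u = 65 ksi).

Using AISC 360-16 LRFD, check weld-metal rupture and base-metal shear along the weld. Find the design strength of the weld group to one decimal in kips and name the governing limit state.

104.2 kips (base-metal shear governs)

Weld metal: throat = 0.707×0.5 = 0.3535 in, L = 2×7.125 = 14.25 in. φR_n = 0.75 × 0.6 × 80 × 0.3535 × 14.25 = 181.3 kips.
Base metal shear (0.25 in plate): yield φR_n = 1.0×0.6×50×0.25×14.25 = 106.9 kips; rupture φR_n = 0.75×0.6×65×0.25×14.25 = 104.2 kips; take 104.2 kips (rupture).
Governing: min(181.3, 104.2) = 104.2 kips → base-metal shear.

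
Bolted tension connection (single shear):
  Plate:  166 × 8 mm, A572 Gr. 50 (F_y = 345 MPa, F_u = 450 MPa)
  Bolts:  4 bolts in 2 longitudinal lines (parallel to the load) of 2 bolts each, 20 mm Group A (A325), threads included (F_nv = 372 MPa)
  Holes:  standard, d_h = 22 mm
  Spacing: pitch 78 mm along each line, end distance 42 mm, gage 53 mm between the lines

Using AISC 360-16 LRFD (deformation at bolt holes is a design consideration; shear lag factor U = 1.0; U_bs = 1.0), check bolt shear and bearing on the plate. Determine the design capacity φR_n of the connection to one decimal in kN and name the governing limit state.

350.6 kN (bolt shear governs)

Bolt shear: A_b = π(20)²/4 = 314.16 mm². φR_n = 0.75 × 372 × 314.16 × 4 × 1 = 350.6 kN.
Bearing (8 mm plate, F_u = 450 MPa): end bolts L_c = 42 − 22/2 = 31, R_n = min(1.2×31×8×450, 2.4×20×8×450) = 133.92 kN/bolt; interior L_c = 78 − 22 = 56, R_n = 172.8 kN/bolt. φR_n = 0.75 × (2×133.92 + 2×172.8) = 460.1 kN.
Governing: min(350.6, 460.1) = 350.6 kN → bolt shear.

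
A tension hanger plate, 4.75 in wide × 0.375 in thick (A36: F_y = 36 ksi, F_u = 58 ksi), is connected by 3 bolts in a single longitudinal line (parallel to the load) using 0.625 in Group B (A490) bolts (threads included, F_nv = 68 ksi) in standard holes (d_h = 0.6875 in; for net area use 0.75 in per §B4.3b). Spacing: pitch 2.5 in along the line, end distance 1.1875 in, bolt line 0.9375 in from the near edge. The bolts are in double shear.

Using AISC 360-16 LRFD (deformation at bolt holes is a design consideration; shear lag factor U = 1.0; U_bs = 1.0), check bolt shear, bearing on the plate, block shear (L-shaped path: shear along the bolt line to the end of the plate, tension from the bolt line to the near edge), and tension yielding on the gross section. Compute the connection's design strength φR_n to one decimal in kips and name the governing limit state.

46.8 kips (block shear governs)

Bolt shear: A_b = π(0.625)²/4 = 0.3068 in². φR_n = 0.75 × 68 × 0.3068 × 3 × 2 = 93.9 kips.
Bearing (0.375 in plate, F_u = 58 ksi): end bolts L_c = 1.1875 − 0.6875/2 = 0.84375, R_n = min(1.2×0.84375×0.375×58, 2.4×0.625×0.375×58) = 22.022 kips/bolt; interior L_c = 2.5 − 0.6875 = 1.8125, R_n = 32.625 kips/bolt. φR_n = 0.75 × (1×22.022 + 2×32.625) = 65.5 kips.
Block shear: shear path 1×[1.1875+2×2.5] = 1×6.1875 in, A_gv = 2.3203, A_nv = 1×(6.1875 − 2.5×0.75)×0.375 = 1.6172 in²; tension to near edge: (0.9375 − 0.5×0.75)×0.375 = 0.21094 in². R_n = min(0.6×58×1.6172, 0.6×36×2.3203) + 1.0×58×0.21094 = min(56.279, 50.118) + 12.235 = 62.353 kips. φR_n = 0.75 × 62.353 = 46.8 kips.
Tension yield (gross): A_g = 4.75×0.375 = 1.7813 in². φR_n = 0.90 × 36 × 1.7813 = 57.7 kips.
Governing: min(93.9, 65.5, 46.8, 57.7) = 46.8 kips → block shear.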